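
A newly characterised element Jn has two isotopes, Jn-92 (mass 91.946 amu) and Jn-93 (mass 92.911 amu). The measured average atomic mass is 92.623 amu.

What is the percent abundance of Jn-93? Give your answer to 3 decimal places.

With x = fraction of Jn-92 (so Jn-93 is 1 − x):
91.946·x + 92.911·(1 − x) = 92.623
(91.946 − 92.911)·x = 92.623 − 92.911
x = -0.288 / -0.965 = 0.29845 → 29.845% Jn-92, 70.155% Jn-93.

70.155%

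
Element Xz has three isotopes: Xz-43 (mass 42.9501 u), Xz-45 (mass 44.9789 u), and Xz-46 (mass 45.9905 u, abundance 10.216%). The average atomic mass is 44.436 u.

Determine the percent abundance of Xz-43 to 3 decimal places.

Let x and y be the fractions of Xz-43 and Xz-45. Then x + y = 1 − 0.10216 = 0.89784 and 42.9501x + 44.9789y = 44.436 − 0.10216×45.9905 = 39.73761052.
Substituting: 42.9501x + 44.9789(0.89784 − x) = 39.73761052
(42.9501 − 44.9789)x = -0.646245056  ⇒  x = 0.31854, y = 0.57930
Xz-43: 31.854%, Xz-45: 57.930%.

31.854%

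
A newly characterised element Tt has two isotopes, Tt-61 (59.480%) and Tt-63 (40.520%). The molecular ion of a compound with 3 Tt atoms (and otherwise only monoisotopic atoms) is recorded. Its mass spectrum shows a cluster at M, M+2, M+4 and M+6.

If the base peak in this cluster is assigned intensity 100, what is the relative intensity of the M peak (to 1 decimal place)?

Binomial terms of (0.59480 + 0.40520)^3: M 0.2104, M+2 0.4301, M+4 0.2930, M+6 0.0665 → M+2 is the base peak.
P(M+2) = C(3,1) × 0.59480^2 × 0.40520^1 = 3 × 0.35378704 × 0.4052 = 0.430064 (base)
P(M) = C(3,0) × 0.59480^3 × 0.40520^0 = 1 × 0.21043253 × 1.0000 = 0.210433
Relative intensity = 0.210433 / 0.430064 × 100 = 48.9

48.9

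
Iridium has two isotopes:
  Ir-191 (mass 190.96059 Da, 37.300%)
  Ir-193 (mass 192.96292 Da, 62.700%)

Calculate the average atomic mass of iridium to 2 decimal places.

192.22 Da

Weight each isotope mass by its fractional abundance: 0.37300 × 190.96059 + 0.62700 × 192.96292
= 71.228300 + 120.987751 = 192.216051 Da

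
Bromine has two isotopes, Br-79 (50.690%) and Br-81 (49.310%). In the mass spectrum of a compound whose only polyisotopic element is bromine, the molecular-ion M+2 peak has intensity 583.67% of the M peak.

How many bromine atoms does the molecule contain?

6

The M+2/M ratio from n Br atoms is n · q/p = n · 0.49310/0.50690.
n = 5.8367 × 0.50690/0.49310 = 6.00 ≈ 6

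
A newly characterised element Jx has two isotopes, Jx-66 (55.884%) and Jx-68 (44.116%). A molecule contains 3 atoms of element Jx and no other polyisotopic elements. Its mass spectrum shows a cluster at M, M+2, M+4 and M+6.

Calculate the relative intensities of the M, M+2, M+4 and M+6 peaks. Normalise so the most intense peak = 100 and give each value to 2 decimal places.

42.23 : 100.00 : 78.94 : 20.77

The 3 Jx atoms are independent, so intensities follow the terms of (0.55884 + 0.44116)^3.
P(M) = 0.55884^3 = 0.174527
P(M+2) = 3 × 0.55884^2 × 0.44116^1 = 0.413326
P(M+4) = 3 × 0.55884^1 × 0.44116^2 = 0.326288
P(M+6) = 0.44116^3 = 0.085860
The M+2 peak is largest (0.413326); scaling to 100 gives 42.23 : 100.00 : 78.94 : 20.77.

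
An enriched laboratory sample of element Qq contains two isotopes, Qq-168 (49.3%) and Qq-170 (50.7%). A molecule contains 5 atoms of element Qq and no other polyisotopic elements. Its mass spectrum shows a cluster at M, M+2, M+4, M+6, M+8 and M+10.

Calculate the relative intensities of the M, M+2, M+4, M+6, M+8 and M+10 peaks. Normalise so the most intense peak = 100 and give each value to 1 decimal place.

9.2 : 47.3 : 97.2 : 100.0 : 51.4 : 10.6

Each Qq atom is independently Qq-168 (p = 0.493) or Qq-170 (q = 0.507); the cluster is the binomial expansion (p + q)^5.
P(M) = 0.493^5 = 0.029123
P(M+2) = 5 × 0.493^4 × 0.507^1 = 0.149750
P(M+4) = 10 × 0.493^3 × 0.507^2 = 0.308004
P(M+6) = 10 × 0.493^2 × 0.507^3 = 0.316751
P(M+8) = 5 × 0.493^1 × 0.507^4 = 0.162873
P(M+10) = 0.507^5 = 0.033500
The M+6 peak is largest (0.316751); scaling to 100 gives 9.2 : 47.3 : 97.2 : 100.0 : 51.4 : 10.6.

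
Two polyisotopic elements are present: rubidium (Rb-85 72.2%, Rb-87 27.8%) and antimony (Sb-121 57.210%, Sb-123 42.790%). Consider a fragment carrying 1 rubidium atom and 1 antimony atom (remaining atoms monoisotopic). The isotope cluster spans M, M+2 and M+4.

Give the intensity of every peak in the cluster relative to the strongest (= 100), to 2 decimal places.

88.26 : 100.00 : 25.42

Rubidium pattern (n=1): 0.7220 : 0.2780
Antimony pattern (n=1): 0.5721 : 0.4279
Convolve the two distributions (both contribute in 2-u steps):
  M: 0.7220×0.5721 = 0.413056
  M+2: 0.7220×0.4279 + 0.2780×0.5721 = 0.467988
  M+4: 0.2780×0.4279 = 0.118956
Scale to base peak (0.467988) = 100: 88.26 : 100.00 : 25.42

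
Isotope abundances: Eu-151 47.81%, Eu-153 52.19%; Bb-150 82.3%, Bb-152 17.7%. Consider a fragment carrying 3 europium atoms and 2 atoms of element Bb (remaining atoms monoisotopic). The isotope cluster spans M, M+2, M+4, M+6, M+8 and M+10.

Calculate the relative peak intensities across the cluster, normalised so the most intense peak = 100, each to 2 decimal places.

Europium pattern (n=3): 0.10928391 : 0.3578871 : 0.39067407 : 0.14215492
Element Bb pattern (n=2): 0.677329 : 0.291342 : 0.031329
Convolve the two distributions (both contribute in 2-u steps):
  M: 0.10928391×0.677329 = 0.074021
  M+2: 0.10928391×0.291342 + 0.3578871×0.677329 = 0.274246
  M+4: 0.10928391×0.031329 + 0.3578871×0.291342 + 0.39067407×0.677329 = 0.372306
  M+6: 0.3578871×0.031329 + 0.39067407×0.291342 + 0.14215492×0.677329 = 0.221318
  M+8: 0.39067407×0.031329 + 0.14215492×0.291342 = 0.053655
  M+10: 0.14215492×0.031329 = 0.004454
Scale to base peak (0.372306) = 100: 19.88 : 73.66 : 100.00 : 59.45 : 14.41 : 1.20

19.88 : 73.66 : 100.00 : 59.45 : 14.41 : 1.20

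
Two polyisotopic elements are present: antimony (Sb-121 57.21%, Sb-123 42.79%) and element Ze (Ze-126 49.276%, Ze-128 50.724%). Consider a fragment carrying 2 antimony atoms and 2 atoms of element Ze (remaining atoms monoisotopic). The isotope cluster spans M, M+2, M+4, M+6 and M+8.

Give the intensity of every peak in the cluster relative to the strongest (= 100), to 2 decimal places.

21.28 : 75.65 : 100.00 : 58.25 : 12.62

Antimony pattern (n=2): 0.32729841 : 0.48960318 : 0.18309841
Element Ze pattern (n=2): 0.24281242 : 0.49989516 : 0.25729242
Convolve the two distributions (both contribute in 2-u steps):
  M: 0.32729841×0.24281242 = 0.079472
  M+2: 0.32729841×0.49989516 + 0.48960318×0.24281242 = 0.282497
  M+4: 0.32729841×0.25729242 + 0.48960318×0.49989516 + 0.18309841×0.24281242 = 0.373420
  M+6: 0.48960318×0.25729242 + 0.18309841×0.49989516 = 0.217501
  M+8: 0.18309841×0.25729242 = 0.047110
Scale to base peak (0.373420) = 100: 21.28 : 75.65 : 100.00 : 58.25 : 12.62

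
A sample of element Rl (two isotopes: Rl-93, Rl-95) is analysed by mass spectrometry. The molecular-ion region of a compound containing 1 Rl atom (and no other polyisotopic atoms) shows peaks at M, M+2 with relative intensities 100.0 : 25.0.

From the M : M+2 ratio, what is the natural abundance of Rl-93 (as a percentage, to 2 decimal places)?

80.00%

Write p for the Rl-93 fraction. I(M+2)/I(M) = [C(1,1)·p^0·(1−p)] / p^1 = 1·(1−p)/p = 25.0/100.0 = 0.2500
(1−p)/p = 0.2500/1 = 0.2500  ⇒  p = 1/(1 + 0.2500) = 0.8000
Rl-93: 80.00%, Rl-95: 20.00%.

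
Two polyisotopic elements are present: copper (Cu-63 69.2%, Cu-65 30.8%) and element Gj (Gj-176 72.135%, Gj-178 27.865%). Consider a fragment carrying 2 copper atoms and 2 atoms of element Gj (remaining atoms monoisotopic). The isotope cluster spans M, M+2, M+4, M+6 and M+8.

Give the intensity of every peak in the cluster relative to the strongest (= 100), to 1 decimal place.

Copper pattern (n=2): 0.478864 : 0.426272 : 0.094864
Element Gj pattern (n=2): 0.52034582 : 0.40200835 : 0.07764582
Convolve the two distributions (both contribute in 2-u steps):
  M: 0.478864×0.52034582 = 0.249175
  M+2: 0.478864×0.40200835 + 0.426272×0.52034582 = 0.414316
  M+4: 0.478864×0.07764582 + 0.426272×0.40200835 + 0.094864×0.52034582 = 0.257909
  M+6: 0.426272×0.07764582 + 0.094864×0.40200835 = 0.071234
  M+8: 0.094864×0.07764582 = 0.007366
Scale to base peak (0.414316) = 100: 60.1 : 100.0 : 62.2 : 17.2 : 1.8

60.1 : 100.0 : 62.2 : 17.2 : 1.8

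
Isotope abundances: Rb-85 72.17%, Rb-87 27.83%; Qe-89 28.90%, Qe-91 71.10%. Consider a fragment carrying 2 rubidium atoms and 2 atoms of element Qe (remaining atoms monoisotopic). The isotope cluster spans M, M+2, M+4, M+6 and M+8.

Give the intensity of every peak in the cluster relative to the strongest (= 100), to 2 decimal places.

Rubidium pattern (n=2): 0.52085089 : 0.40169822 : 0.07745089
Element Qe pattern (n=2): 0.083521 : 0.410958 : 0.505521
Convolve the two distributions (both contribute in 2-u steps):
  M: 0.52085089×0.083521 = 0.043502
  M+2: 0.52085089×0.410958 + 0.40169822×0.083521 = 0.247598
  M+4: 0.52085089×0.505521 + 0.40169822×0.410958 + 0.07745089×0.083521 = 0.434851
  M+6: 0.40169822×0.505521 + 0.07745089×0.410958 = 0.234896
  M+8: 0.07745089×0.505521 = 0.039153
Scale to base peak (0.434851) = 100: 10.00 : 56.94 : 100.00 : 54.02 : 9.00

10.00 : 56.94 : 100.00 : 54.02 : 9.00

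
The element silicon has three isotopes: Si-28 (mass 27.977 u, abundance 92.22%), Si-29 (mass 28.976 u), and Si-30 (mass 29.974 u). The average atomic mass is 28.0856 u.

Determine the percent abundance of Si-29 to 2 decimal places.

Let x and y be the fractions of Si-29 and Si-30. Then x + y = 1 − 0.9222 = 0.0778 and 28.976x + 29.974y = 28.0856 − 0.9222×27.977 = 2.2852106.
Substituting: 28.976x + 29.974(0.0778 − x) = 2.2852106
(28.976 − 29.974)x = -0.0467666  ⇒  x = 0.04686, y = 0.03094
Si-29: 4.69%, Si-30: 3.09%.

4.69%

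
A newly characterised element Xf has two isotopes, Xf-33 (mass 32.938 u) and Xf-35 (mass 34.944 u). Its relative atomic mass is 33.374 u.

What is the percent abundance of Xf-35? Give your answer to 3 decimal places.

Let x be the fractional abundance of Xf-33; then Xf-35 has abundance 1 − x.
32.938·x + 34.944·(1 − x) = 33.374
(32.938 − 34.944)·x = 33.374 − 34.944
x = -1.570 / -2.006 = 0.78265 → 78.265% Xf-33, 21.735% Xf-35.

21.735%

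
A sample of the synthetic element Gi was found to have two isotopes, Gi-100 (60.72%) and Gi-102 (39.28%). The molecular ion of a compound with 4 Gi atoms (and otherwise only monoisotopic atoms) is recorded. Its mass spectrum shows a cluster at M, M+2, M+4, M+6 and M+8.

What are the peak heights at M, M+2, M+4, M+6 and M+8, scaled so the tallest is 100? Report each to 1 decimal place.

38.6 : 100.0 : 97.0 : 41.8 : 6.8

Expanding (0.6072 + 0.3928)^4:
P(M) = 0.6072^4 = 0.135934
P(M+2) = 4 × 0.6072^3 × 0.3928^1 = 0.351744
P(M+4) = 6 × 0.6072^2 × 0.3928^2 = 0.341317
P(M+6) = 4 × 0.6072^1 × 0.3928^3 = 0.147199
P(M+8) = 0.3928^4 = 0.023806
The M+2 peak is largest (0.351744); scaling to 100 gives 38.6 : 100.0 : 97.0 : 41.8 : 6.8.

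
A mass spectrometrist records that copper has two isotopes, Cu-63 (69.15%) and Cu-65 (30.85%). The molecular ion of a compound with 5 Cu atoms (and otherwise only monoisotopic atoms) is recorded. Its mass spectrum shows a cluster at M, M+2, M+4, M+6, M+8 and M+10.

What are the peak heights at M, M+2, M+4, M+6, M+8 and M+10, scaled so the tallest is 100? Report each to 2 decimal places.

44.83 : 100.00 : 89.23 : 39.81 : 8.88 : 0.79

The 5 Cu atoms are independent, so intensities follow the terms of (0.6915 + 0.3085)^5.
P(M) = 0.6915^5 = 0.158111
P(M+2) = 5 × 0.6915^4 × 0.3085^1 = 0.352691
P(M+4) = 10 × 0.6915^3 × 0.3085^2 = 0.314693
P(M+6) = 10 × 0.6915^2 × 0.3085^3 = 0.140394
P(M+8) = 5 × 0.6915^1 × 0.3085^4 = 0.031317
P(M+10) = 0.3085^5 = 0.002794
The M+2 peak is largest (0.352691); scaling to 100 gives 44.83 : 100.00 : 89.23 : 39.81 : 8.88 : 0.79.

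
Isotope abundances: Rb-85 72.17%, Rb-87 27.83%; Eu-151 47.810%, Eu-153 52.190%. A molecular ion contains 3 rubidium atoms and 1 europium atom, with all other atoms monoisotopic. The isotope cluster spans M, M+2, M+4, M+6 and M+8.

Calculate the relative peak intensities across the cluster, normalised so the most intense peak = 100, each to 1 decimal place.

Rubidium pattern (n=3): 0.37589809 : 0.43485841 : 0.16768892 : 0.02155458
Europium pattern (n=1): 0.4781 : 0.5219
Convolve the two distributions (both contribute in 2-u steps):
  M: 0.37589809×0.4781 = 0.179717
  M+2: 0.37589809×0.5219 + 0.43485841×0.4781 = 0.404087
  M+4: 0.43485841×0.5219 + 0.16768892×0.4781 = 0.307125
  M+6: 0.16768892×0.5219 + 0.02155458×0.4781 = 0.097822
  M+8: 0.02155458×0.5219 = 0.011249
Scale to base peak (0.404087) = 100: 44.5 : 100.0 : 76.0 : 24.2 : 2.8

44.5 : 100.0 : 76.0 : 24.2 : 2.8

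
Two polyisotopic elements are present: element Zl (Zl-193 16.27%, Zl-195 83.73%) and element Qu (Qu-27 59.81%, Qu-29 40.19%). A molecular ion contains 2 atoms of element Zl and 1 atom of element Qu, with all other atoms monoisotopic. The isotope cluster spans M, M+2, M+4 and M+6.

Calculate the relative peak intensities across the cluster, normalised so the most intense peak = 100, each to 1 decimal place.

Element Zl pattern (n=2): 0.02647129 : 0.27245742 : 0.70107129
Element Qu pattern (n=1): 0.5981 : 0.4019
Convolve the two distributions (both contribute in 2-u steps):
  M: 0.02647129×0.5981 = 0.015832
  M+2: 0.02647129×0.4019 + 0.27245742×0.5981 = 0.173596
  M+4: 0.27245742×0.4019 + 0.70107129×0.5981 = 0.528811
  M+6: 0.70107129×0.4019 = 0.281761
Scale to base peak (0.528811) = 100: 3.0 : 32.8 : 100.0 : 53.3

3.0 : 32.8 : 100.0 : 53.3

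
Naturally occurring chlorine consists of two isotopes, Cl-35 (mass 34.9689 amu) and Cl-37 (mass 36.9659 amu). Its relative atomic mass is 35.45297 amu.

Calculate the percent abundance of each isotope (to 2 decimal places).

Cl-35: 75.76%, Cl-37: 24.24%

Let x be the fractional abundance of Cl-35; then Cl-37 has abundance 1 − x.
34.9689·x + 36.9659·(1 − x) = 35.45297
(34.9689 − 36.9659)·x = 35.45297 − 36.9659
x = -1.51293 / -1.9970 = 0.75760 → 75.76% Cl-35, 24.24% Cl-37.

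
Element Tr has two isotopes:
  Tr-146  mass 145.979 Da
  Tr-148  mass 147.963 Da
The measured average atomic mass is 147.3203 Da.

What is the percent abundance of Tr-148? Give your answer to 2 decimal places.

Let x be the fractional abundance of Tr-146; then Tr-148 has abundance 1 − x.
145.979·x + 147.963·(1 − x) = 147.3203
(145.979 − 147.963)·x = 147.3203 − 147.963
x = -0.6427 / -1.984 = 0.32394 → 32.39% Tr-146, 67.61% Tr-148.

67.61%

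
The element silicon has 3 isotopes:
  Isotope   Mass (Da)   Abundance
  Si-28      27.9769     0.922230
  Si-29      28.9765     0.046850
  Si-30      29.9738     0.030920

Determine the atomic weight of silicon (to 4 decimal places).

28.0855 Da

Average mass = Σ (abundance × isotope mass) = 0.922230 × 27.9769 + 0.046850 × 28.9765 + 0.030920 × 29.9738
= 25.80114 + 1.35755 + 0.92679 = 28.08548 Da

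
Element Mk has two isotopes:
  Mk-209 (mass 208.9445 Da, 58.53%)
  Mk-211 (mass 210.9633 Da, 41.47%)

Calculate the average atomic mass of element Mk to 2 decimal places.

The abundance-weighted mean is 0.5853 × 208.9445 + 0.4147 × 210.9633
= 122.29522 + 87.48648 = 209.78170 Da

209.78 Da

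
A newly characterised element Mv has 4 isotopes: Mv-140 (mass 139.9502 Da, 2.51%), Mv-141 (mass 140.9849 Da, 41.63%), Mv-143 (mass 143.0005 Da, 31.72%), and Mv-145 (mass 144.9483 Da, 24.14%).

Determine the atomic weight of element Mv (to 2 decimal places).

142.56 Da

The abundance-weighted mean is 0.0251 × 139.9502 + 0.4163 × 140.9849 + 0.3172 × 143.0005 + 0.2414 × 144.9483
= 3.51275 + 58.69201 + 45.35976 + 34.99052 = 142.55504 Da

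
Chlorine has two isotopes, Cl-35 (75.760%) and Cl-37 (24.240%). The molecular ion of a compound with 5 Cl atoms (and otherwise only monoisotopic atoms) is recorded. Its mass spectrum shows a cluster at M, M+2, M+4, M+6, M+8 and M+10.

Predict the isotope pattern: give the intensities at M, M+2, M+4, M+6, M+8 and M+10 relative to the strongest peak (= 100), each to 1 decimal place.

62.5 : 100.0 : 64.0 : 20.5 : 3.3 : 0.2

Each Cl atom is independently Cl-35 (p = 0.75760) or Cl-37 (q = 0.24240); the cluster is the binomial expansion (p + q)^5.
P(M) = 0.75760^5 = 0.249574
P(M+2) = 5 × 0.75760^4 × 0.24240^1 = 0.399266
P(M+4) = 10 × 0.75760^3 × 0.24240^2 = 0.255497
P(M+6) = 10 × 0.75760^2 × 0.24240^3 = 0.081748
P(M+8) = 5 × 0.75760^1 × 0.24240^4 = 0.013078
P(M+10) = 0.24240^5 = 0.000837
The M+2 peak is largest (0.399266); scaling to 100 gives 62.5 : 100.0 : 64.0 : 20.5 : 3.3 : 0.2.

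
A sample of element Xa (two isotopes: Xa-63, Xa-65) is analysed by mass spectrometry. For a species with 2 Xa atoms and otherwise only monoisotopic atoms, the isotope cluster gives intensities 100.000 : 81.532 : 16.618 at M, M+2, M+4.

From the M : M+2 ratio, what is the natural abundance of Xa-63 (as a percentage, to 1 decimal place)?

If p is the fraction of Xa that is Xa-63, then I(M+2)/I(M) = [C(2,1)·p^1·(1−p)] / p^2 = 2·(1−p)/p = 81.532/100.000 = 0.8153
(1−p)/p = 0.8153/2 = 0.4077  ⇒  p = 1/(1 + 0.4077) = 0.7104
Xa-63: 71.0%, Xa-65: 29.0%.

71.0%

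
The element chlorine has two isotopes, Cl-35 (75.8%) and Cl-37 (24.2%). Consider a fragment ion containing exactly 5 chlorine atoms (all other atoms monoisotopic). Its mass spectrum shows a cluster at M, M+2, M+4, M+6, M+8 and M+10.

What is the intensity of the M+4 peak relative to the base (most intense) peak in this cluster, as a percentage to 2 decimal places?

63.85%

(0.758 + 0.242)^5 gives M 0.2502, M+2 0.3994, M+4 0.2551, M+6 0.0814, M+8 0.0130, M+10 0.0008; the largest is M+2.
P(M+2) = C(5,1) × 0.758^4 × 0.242^1 = 5 × 0.33012379 × 0.2420 = 0.399450 (base)
P(M+4) = C(5,2) × 0.758^3 × 0.242^2 = 10 × 0.43551951 × 0.058564 = 0.255058
Relative intensity = 0.255058 / 0.399450 × 100 = 63.85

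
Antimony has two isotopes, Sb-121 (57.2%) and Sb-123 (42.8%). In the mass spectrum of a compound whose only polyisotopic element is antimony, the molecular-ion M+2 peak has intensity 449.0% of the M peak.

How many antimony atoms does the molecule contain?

For n independent Sb atoms, I(M+2)/I(M) = n · (abundance Sb-123) / (abundance Sb-121) = n · 0.428/0.572.
n = 4.490 × 0.572/0.428 = 6.00 ≈ 6

6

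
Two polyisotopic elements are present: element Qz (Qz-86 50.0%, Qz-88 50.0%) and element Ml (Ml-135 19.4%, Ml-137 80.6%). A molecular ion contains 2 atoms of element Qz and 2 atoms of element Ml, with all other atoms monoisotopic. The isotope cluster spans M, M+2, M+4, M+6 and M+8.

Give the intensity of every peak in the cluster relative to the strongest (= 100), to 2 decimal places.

Element Qz pattern (n=2): 0.2500 : 0.5000 : 0.2500
Element Ml pattern (n=2): 0.037636 : 0.312728 : 0.649636
Convolve the two distributions (both contribute in 2-u steps):
  M: 0.2500×0.037636 = 0.009409
  M+2: 0.2500×0.312728 + 0.5000×0.037636 = 0.097000
  M+4: 0.2500×0.649636 + 0.5000×0.312728 + 0.2500×0.037636 = 0.328182
  M+6: 0.5000×0.649636 + 0.2500×0.312728 = 0.403000
  M+8: 0.2500×0.649636 = 0.162409
Scale to base peak (0.403000) = 100: 2.33 : 24.07 : 81.43 : 100.00 : 40.30

2.33 : 24.07 : 81.43 : 100.00 : 40.30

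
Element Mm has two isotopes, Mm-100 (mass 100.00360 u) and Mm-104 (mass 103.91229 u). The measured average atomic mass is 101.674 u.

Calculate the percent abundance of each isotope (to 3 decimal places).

Mm-100: 57.264%, Mm-104: 42.736%

Let x be the fractional abundance of Mm-100; then Mm-104 has abundance 1 − x.
100.00360·x + 103.91229·(1 − x) = 101.674
(100.00360 − 103.91229)·x = 101.674 − 103.91229
x = -2.23829 / -3.90869 = 0.57264 → 57.264% Mm-100, 42.736% Mm-104.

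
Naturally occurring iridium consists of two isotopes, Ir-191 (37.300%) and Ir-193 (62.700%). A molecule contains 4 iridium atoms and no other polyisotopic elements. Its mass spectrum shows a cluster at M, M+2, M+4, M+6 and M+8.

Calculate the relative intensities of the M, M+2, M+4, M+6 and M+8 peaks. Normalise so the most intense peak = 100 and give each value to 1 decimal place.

5.3 : 35.4 : 89.2 : 100.0 : 42.0

Expanding (0.37300 + 0.62700)^4:
P(M) = 0.37300^4 = 0.019357
P(M+2) = 4 × 0.37300^3 × 0.62700^1 = 0.130153
P(M+4) = 6 × 0.37300^2 × 0.62700^2 = 0.328174
P(M+6) = 4 × 0.37300^1 × 0.62700^3 = 0.367766
P(M+8) = 0.62700^4 = 0.154550
The M+6 peak is largest (0.367766); scaling to 100 gives 5.3 : 35.4 : 89.2 : 100.0 : 42.0.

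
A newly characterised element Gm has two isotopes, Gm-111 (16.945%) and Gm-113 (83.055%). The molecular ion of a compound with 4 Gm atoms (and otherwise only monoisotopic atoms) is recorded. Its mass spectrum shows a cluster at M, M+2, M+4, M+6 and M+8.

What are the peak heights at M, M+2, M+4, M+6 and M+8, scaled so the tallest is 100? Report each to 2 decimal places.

Expanding (0.16945 + 0.83055)^4:
P(M) = 0.16945^4 = 0.000824
P(M+2) = 4 × 0.16945^3 × 0.83055^1 = 0.016164
P(M+4) = 6 × 0.16945^2 × 0.83055^2 = 0.118841
P(M+6) = 4 × 0.16945^1 × 0.83055^3 = 0.388328
P(M+8) = 0.83055^4 = 0.475842
The M+8 peak is largest (0.475842); scaling to 100 gives 0.17 : 3.40 : 24.97 : 81.61 : 100.00.

0.17 : 3.40 : 24.97 : 81.61 : 100.00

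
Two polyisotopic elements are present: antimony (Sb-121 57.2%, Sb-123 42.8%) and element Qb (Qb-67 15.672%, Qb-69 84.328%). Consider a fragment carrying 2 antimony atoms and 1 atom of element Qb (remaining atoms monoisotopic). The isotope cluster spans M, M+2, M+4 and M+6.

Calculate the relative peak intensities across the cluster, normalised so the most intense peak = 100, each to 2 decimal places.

Antimony pattern (n=2): 0.327184 : 0.489632 : 0.183184
Element Qb pattern (n=1): 0.15672 : 0.84328
Convolve the two distributions (both contribute in 2-u steps):
  M: 0.327184×0.15672 = 0.051276
  M+2: 0.327184×0.84328 + 0.489632×0.15672 = 0.352643
  M+4: 0.489632×0.84328 + 0.183184×0.15672 = 0.441605
  M+6: 0.183184×0.84328 = 0.154475
Scale to base peak (0.441605) = 100: 11.61 : 79.85 : 100.00 : 34.98

11.61 : 79.85 : 100.00 : 34.98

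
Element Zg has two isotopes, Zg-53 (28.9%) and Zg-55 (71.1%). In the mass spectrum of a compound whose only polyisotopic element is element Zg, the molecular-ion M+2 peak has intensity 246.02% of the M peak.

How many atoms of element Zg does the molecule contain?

With n Zg atoms, P(M+2)/P(M) = C(n,1)·p^(n−1)q / p^n = n·q/p = n · 0.711/0.289.
n = 2.4602 × 0.289/0.711 = 1.00 ≈ 1

1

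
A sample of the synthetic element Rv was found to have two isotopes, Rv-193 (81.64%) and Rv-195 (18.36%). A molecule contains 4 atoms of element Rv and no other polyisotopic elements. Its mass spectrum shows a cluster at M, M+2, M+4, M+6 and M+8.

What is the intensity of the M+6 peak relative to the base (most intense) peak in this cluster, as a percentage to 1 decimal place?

Binomial terms of (0.8164 + 0.1836)^4: M 0.4442, M+2 0.3996, M+4 0.1348, M+6 0.0202, M+8 0.0011 → M is the base peak.
P(M) = C(4,0) × 0.8164^4 × 0.1836^0 = 1 × 0.44423419 × 1.0000 = 0.444234 (base)
P(M+6) = C(4,3) × 0.8164^1 × 0.1836^3 = 4 × 0.8164 × 0.00618897 = 0.020211
Relative intensity = 0.020211 / 0.444234 × 100 = 4.5

4.5%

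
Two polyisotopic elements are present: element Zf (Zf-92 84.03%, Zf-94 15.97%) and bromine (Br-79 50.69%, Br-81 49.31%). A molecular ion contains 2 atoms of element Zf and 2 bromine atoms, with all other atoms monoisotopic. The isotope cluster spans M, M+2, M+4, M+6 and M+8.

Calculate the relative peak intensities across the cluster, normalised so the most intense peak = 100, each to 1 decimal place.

43.0 : 100.0 : 74.0 : 18.5 : 1.5

Element Zf pattern (n=2): 0.70610409 : 0.26839182 : 0.02550409
Bromine pattern (n=2): 0.25694761 : 0.49990478 : 0.24314761
Convolve the two distributions (both contribute in 2-u steps):
  M: 0.70610409×0.25694761 = 0.181432
  M+2: 0.70610409×0.49990478 + 0.26839182×0.25694761 = 0.421947
  M+4: 0.70610409×0.24314761 + 0.26839182×0.49990478 + 0.02550409×0.25694761 = 0.312411
  M+6: 0.26839182×0.24314761 + 0.02550409×0.49990478 = 0.078008
  M+8: 0.02550409×0.24314761 = 0.006201
Scale to base peak (0.421947) = 100: 43.0 : 100.0 : 74.0 : 18.5 : 1.5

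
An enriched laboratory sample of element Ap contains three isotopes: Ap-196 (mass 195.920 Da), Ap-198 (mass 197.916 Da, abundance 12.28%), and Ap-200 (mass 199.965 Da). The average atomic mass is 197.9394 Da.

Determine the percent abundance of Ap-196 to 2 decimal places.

The remaining 87.72% is split between Ap-196 (fraction x) and Ap-200 (fraction 0.8772 − x).
Substituting: 195.920x + 199.965(0.8772 − x) = 173.6353152
(195.920 − 199.965)x = -1.7739828  ⇒  x = 0.43856, y = 0.43864
Ap-196: 43.86%, Ap-200: 43.86%.

43.86%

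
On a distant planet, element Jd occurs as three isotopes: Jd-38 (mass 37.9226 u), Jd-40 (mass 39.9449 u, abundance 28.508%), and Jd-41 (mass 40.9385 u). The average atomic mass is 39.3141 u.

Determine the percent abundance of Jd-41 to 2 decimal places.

Let x and y be the fractions of Jd-38 and Jd-41. Then x + y = 1 − 0.28508 = 0.71492 and 37.9226x + 40.9385y = 39.3141 − 0.28508×39.9449 = 27.926607908.
Substituting: 37.9226x + 40.9385(0.71492 − x) = 27.926607908
(37.9226 − 40.9385)x = -1.341144512  ⇒  x = 0.44469, y = 0.27023
Jd-38: 44.47%, Jd-41: 27.02%.

27.02%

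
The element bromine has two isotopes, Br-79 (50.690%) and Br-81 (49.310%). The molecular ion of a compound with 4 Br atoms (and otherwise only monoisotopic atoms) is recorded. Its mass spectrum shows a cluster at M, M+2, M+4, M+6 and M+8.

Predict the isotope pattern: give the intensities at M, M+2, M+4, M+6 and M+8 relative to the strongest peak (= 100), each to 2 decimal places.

17.61 : 68.53 : 100.00 : 64.85 : 15.77

Each Br atom is independently Br-79 (p = 0.50690) or Br-81 (q = 0.49310); the cluster is the binomial expansion (p + q)^4.
P(M) = 0.50690^4 = 0.066022
P(M+2) = 4 × 0.50690^3 × 0.49310^1 = 0.256899
P(M+4) = 6 × 0.50690^2 × 0.49310^2 = 0.374857
P(M+6) = 4 × 0.50690^1 × 0.49310^3 = 0.243101
P(M+8) = 0.49310^4 = 0.059121
The M+4 peak is largest (0.374857); scaling to 100 gives 17.61 : 68.53 : 100.00 : 64.85 : 15.77.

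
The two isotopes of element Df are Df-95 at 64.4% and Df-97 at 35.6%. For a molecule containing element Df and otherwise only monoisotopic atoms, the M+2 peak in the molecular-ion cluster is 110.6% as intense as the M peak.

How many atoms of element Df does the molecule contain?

2

The M+2/M ratio from n Df atoms is n · q/p = n · 0.356/0.644.
n = 1.106 × 0.644/0.356 = 2.00 ≈ 2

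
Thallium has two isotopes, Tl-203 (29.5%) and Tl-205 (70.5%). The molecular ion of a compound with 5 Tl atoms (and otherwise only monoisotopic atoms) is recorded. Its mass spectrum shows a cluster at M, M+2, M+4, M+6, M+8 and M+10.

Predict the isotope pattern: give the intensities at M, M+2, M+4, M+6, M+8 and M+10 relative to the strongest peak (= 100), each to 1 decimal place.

0.6 : 7.3 : 35.0 : 83.7 : 100.0 : 47.8

Expanding (0.295 + 0.705)^5:
P(M) = 0.295^5 = 0.002234
P(M+2) = 5 × 0.295^4 × 0.705^1 = 0.026696
P(M+4) = 10 × 0.295^3 × 0.705^2 = 0.127598
P(M+6) = 10 × 0.295^2 × 0.705^3 = 0.304938
P(M+8) = 5 × 0.295^1 × 0.705^4 = 0.364375
P(M+10) = 0.705^5 = 0.174159
The M+8 peak is largest (0.364375); scaling to 100 gives 0.6 : 7.3 : 35.0 : 83.7 : 100.0 : 47.8.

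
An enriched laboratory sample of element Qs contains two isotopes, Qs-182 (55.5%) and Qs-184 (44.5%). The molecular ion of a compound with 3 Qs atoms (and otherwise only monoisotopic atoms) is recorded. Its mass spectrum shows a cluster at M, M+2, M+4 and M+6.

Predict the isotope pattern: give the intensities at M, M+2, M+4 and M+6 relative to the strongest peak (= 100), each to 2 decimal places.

Each Qs atom is independently Qs-182 (p = 0.555) or Qs-184 (q = 0.445); the cluster is the binomial expansion (p + q)^3.
P(M) = 0.555^3 = 0.170954
P(M+2) = 3 × 0.555^2 × 0.445^1 = 0.411213
P(M+4) = 3 × 0.555^1 × 0.445^2 = 0.329712
P(M+6) = 0.445^3 = 0.088121
The M+2 peak is largest (0.411213); scaling to 100 gives 41.57 : 100.00 : 80.18 : 21.43.

41.57 : 100.00 : 80.18 : 21.43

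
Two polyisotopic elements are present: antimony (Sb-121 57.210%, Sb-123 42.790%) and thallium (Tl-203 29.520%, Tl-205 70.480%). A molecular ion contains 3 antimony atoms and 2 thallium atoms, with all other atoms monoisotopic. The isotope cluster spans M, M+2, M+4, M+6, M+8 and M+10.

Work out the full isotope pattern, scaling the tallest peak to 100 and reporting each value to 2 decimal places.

Antimony pattern (n=3): 0.18724742 : 0.42015297 : 0.3142518 : 0.07834781
Thallium pattern (n=2): 0.08714304 : 0.41611392 : 0.49674304
Convolve the two distributions (both contribute in 2-u steps):
  M: 0.18724742×0.08714304 = 0.016317
  M+2: 0.18724742×0.41611392 + 0.42015297×0.08714304 = 0.114530
  M+4: 0.18724742×0.49674304 + 0.42015297×0.41611392 + 0.3142518×0.08714304 = 0.295230
  M+6: 0.42015297×0.49674304 + 0.3142518×0.41611392 + 0.07834781×0.08714304 = 0.346300
  M+8: 0.3142518×0.49674304 + 0.07834781×0.41611392 = 0.188704
  M+10: 0.07834781×0.49674304 = 0.038919
Scale to base peak (0.346300) = 100: 4.71 : 33.07 : 85.25 : 100.00 : 54.49 : 11.24

4.71 : 33.07 : 85.25 : 100.00 : 54.49 : 11.24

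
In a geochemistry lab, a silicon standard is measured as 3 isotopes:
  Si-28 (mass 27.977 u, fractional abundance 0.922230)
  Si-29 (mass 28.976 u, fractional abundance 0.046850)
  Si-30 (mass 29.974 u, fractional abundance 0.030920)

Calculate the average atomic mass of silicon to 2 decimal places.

28.09 u

Average mass = Σ (abundance × isotope mass) = 0.922230 × 27.977 + 0.046850 × 28.976 + 0.030920 × 29.974
= 25.8012 + 1.3575 + 0.9268 = 28.0855 u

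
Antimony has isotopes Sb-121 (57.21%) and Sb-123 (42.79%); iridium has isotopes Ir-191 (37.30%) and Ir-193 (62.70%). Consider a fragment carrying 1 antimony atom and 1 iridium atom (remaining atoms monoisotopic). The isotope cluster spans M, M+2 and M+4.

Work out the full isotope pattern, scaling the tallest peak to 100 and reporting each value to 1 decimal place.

Antimony pattern (n=1): 0.5721 : 0.4279
Iridium pattern (n=1): 0.3730 : 0.6270
Convolve the two distributions (both contribute in 2-u steps):
  M: 0.5721×0.3730 = 0.213393
  M+2: 0.5721×0.6270 + 0.4279×0.3730 = 0.518313
  M+4: 0.4279×0.6270 = 0.268293
Scale to base peak (0.518313) = 100: 41.2 : 100.0 : 51.8

41.2 : 100.0 : 51.8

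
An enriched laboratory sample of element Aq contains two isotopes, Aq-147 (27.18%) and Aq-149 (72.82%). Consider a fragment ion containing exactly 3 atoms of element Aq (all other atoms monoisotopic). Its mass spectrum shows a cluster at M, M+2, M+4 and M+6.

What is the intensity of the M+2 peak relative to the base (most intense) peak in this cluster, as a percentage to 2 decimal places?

37.32%

Term probabilities: M 0.0201, M+2 0.1614, M+4 0.4324, M+6 0.3861. Base peak = M+4.
P(M+4) = C(3,2) × 0.2718^1 × 0.7282^2 = 3 × 0.2718 × 0.53027524 = 0.432386 (base)
P(M+2) = C(3,1) × 0.2718^2 × 0.7282^1 = 3 × 0.07387524 × 0.7282 = 0.161388
Relative intensity = 0.161388 / 0.432386 × 100 = 37.32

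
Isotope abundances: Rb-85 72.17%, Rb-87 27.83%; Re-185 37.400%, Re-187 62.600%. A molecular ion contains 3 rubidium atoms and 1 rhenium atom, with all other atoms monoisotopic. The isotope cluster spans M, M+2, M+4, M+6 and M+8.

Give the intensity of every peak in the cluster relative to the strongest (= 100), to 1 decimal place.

Rubidium pattern (n=3): 0.37589809 : 0.43485841 : 0.16768892 : 0.02155458
Rhenium pattern (n=1): 0.3740 : 0.6260
Convolve the two distributions (both contribute in 2-u steps):
  M: 0.37589809×0.3740 = 0.140586
  M+2: 0.37589809×0.6260 + 0.43485841×0.3740 = 0.397949
  M+4: 0.43485841×0.6260 + 0.16768892×0.3740 = 0.334937
  M+6: 0.16768892×0.6260 + 0.02155458×0.3740 = 0.113035
  M+8: 0.02155458×0.6260 = 0.013493
Scale to base peak (0.397949) = 100: 35.3 : 100.0 : 84.2 : 28.4 : 3.4

35.3 : 100.0 : 84.2 : 28.4 : 3.4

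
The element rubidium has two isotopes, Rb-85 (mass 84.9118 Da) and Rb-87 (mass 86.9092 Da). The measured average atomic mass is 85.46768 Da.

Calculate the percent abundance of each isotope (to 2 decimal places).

Rb-85: 72.17%, Rb-87: 27.83%

With x = fraction of Rb-85 (so Rb-87 is 1 − x):
84.9118·x + 86.9092·(1 − x) = 85.46768
(84.9118 − 86.9092)·x = 85.46768 − 86.9092
x = -1.44152 / -1.9974 = 0.72170 → 72.17% Rb-85, 27.83% Rb-87.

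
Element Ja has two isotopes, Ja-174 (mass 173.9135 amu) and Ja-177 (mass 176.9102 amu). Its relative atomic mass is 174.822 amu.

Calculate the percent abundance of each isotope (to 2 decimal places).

Writing the weighted mean with unknown fraction x of Ja-174:
173.9135·x + 176.9102·(1 − x) = 174.822
(173.9135 − 176.9102)·x = 174.822 − 176.9102
x = -2.0882 / -2.9967 = 0.69683 → 69.68% Ja-174, 30.32% Ja-177.

Ja-174: 69.68%, Ja-177: 30.32%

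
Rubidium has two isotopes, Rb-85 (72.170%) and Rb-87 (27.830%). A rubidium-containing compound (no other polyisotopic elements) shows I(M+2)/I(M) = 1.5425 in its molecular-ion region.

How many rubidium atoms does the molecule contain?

4

For n independent Rb atoms, I(M+2)/I(M) = n · (abundance Rb-87) / (abundance Rb-85) = n · 0.27830/0.72170.
n = 1.5425 × 0.72170/0.27830 = 4.00 ≈ 4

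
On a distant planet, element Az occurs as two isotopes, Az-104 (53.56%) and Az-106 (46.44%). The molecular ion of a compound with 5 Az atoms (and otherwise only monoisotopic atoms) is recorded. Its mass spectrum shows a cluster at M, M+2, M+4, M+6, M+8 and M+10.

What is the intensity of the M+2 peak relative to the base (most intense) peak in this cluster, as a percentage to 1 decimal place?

(0.5356 + 0.4644)^5 gives M 0.0441, M+2 0.1911, M+4 0.3314, M+6 0.2873, M+8 0.1246, M+10 0.0216; the largest is M+4.
P(M+4) = C(5,2) × 0.5356^3 × 0.4644^2 = 10 × 0.15364616 × 0.21566736 = 0.331365 (base)
P(M+2) = C(5,1) × 0.5356^4 × 0.4644^1 = 5 × 0.08229288 × 0.4644 = 0.191084
Relative intensity = 0.191084 / 0.331365 × 100 = 57.7

57.7%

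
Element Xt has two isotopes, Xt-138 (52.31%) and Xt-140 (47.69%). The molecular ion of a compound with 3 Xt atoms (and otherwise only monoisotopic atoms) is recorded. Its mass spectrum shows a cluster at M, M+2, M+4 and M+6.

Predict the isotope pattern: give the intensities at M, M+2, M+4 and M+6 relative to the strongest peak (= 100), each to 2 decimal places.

Each Xt atom is independently Xt-138 (p = 0.5231) or Xt-140 (q = 0.4769); the cluster is the binomial expansion (p + q)^3.
P(M) = 0.5231^3 = 0.143138
P(M+2) = 3 × 0.5231^2 × 0.4769^1 = 0.391488
P(M+4) = 3 × 0.5231^1 × 0.4769^2 = 0.356912
P(M+6) = 0.4769^3 = 0.108463
The M+2 peak is largest (0.391488); scaling to 100 gives 36.56 : 100.00 : 91.17 : 27.71.

36.56 : 100.00 : 91.17 : 27.71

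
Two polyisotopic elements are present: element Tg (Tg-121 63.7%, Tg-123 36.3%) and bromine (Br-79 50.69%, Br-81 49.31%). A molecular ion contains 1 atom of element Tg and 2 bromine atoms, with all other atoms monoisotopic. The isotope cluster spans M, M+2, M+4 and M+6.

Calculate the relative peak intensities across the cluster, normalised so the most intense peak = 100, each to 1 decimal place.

Element Tg pattern (n=1): 0.6370 : 0.3630
Bromine pattern (n=2): 0.25694761 : 0.49990478 : 0.24314761
Convolve the two distributions (both contribute in 2-u steps):
  M: 0.6370×0.25694761 = 0.163676
  M+2: 0.6370×0.49990478 + 0.3630×0.25694761 = 0.411711
  M+4: 0.6370×0.24314761 + 0.3630×0.49990478 = 0.336350
  M+6: 0.3630×0.24314761 = 0.088263
Scale to base peak (0.411711) = 100: 39.8 : 100.0 : 81.7 : 21.4

39.8 : 100.0 : 81.7 : 21.4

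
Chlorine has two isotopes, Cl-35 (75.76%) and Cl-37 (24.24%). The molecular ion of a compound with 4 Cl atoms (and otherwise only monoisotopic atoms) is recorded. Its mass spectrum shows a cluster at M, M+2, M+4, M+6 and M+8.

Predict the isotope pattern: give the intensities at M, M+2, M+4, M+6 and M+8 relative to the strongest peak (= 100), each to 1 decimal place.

78.1 : 100.0 : 48.0 : 10.2 : 0.8

The 4 Cl atoms are independent, so intensities follow the terms of (0.7576 + 0.2424)^4.
P(M) = 0.7576^4 = 0.329428
P(M+2) = 4 × 0.7576^3 × 0.2424^1 = 0.421612
P(M+4) = 6 × 0.7576^2 × 0.2424^2 = 0.202347
P(M+6) = 4 × 0.7576^1 × 0.2424^3 = 0.043162
P(M+8) = 0.2424^4 = 0.003452
The M+2 peak is largest (0.421612); scaling to 100 gives 78.1 : 100.0 : 48.0 : 10.2 : 0.8.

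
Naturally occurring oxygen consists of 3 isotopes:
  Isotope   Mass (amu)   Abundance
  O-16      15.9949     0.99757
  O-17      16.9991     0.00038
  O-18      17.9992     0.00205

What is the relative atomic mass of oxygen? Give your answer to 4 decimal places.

Ar = Σ fᵢ·mᵢ = 0.99757 × 15.9949 + 0.00038 × 16.9991 + 0.00205 × 17.9992
= 15.95603 + 0.00646 + 0.03690 = 15.99939 amu

15.9994 amu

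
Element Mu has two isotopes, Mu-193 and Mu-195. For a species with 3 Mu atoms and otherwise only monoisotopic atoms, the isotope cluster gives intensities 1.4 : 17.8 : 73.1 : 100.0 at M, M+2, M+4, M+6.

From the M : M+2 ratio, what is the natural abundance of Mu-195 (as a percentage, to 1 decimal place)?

If p is the fraction of Mu that is Mu-193, then I(M+2)/I(M) = [C(3,1)·p^2·(1−p)] / p^3 = 3·(1−p)/p = 17.8/1.4 = 12.7143
(1−p)/p = 12.7143/3 = 4.2381  ⇒  p = 1/(1 + 4.2381) = 0.1909
Mu-193: 19.1%, Mu-195: 80.9%.

80.9%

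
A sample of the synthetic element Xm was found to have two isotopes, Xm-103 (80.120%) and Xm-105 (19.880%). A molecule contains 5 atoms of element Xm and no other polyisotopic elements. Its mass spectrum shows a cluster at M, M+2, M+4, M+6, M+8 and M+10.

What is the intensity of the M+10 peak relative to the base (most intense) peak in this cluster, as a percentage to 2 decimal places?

0.08%

(0.80120 + 0.19880)^5 gives M 0.3301, M+2 0.4096, M+4 0.2033, M+6 0.0504, M+8 0.0063, M+10 0.0003; the largest is M+2.
P(M+2) = C(5,1) × 0.80120^4 × 0.19880^1 = 5 × 0.41206314 × 0.1988 = 0.409591 (base)
P(M+10) = C(5,5) × 0.80120^0 × 0.19880^5 = 1 × 1.0000 × 0.00031051 = 0.000311
Relative intensity = 0.000311 / 0.409591 × 100 = 0.08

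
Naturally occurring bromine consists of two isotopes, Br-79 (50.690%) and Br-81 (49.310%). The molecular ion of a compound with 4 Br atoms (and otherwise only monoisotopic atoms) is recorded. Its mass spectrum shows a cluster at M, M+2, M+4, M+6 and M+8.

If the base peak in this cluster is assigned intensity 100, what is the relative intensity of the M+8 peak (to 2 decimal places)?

Binomial terms of (0.50690 + 0.49310)^4: M 0.0660, M+2 0.2569, M+4 0.3749, M+6 0.2431, M+8 0.0591 → M+4 is the base peak.
P(M+4) = C(4,2) × 0.50690^2 × 0.49310^2 = 6 × 0.25694761 × 0.24314761 = 0.374857 (base)
P(M+8) = C(4,4) × 0.50690^0 × 0.49310^4 = 1 × 1.0000 × 0.05912076 = 0.059121
Relative intensity = 0.059121 / 0.374857 × 100 = 15.77

15.77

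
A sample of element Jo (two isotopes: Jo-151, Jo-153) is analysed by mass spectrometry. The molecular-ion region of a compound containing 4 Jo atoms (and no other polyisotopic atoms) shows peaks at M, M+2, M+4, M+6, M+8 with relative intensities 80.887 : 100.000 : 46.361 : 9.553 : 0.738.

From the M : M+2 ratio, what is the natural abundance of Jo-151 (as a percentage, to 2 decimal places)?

Let p = fractional abundance of Jo-151. I(M+2)/I(M) = [C(4,1)·p^3·(1−p)] / p^4 = 4·(1−p)/p = 100.000/80.887 = 1.2363
(1−p)/p = 1.2363/4 = 0.3091  ⇒  p = 1/(1 + 0.3091) = 0.7639
Jo-151: 76.39%, Jo-153: 23.61%.

76.39%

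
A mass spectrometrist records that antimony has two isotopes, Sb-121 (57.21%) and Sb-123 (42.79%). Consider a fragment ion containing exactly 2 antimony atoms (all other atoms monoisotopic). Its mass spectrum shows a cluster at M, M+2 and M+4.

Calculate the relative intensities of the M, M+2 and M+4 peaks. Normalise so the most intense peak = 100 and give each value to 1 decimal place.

Expanding (0.5721 + 0.4279)^2:
P(M) = 0.5721^2 = 0.327298
P(M+2) = 2 × 0.5721^1 × 0.4279^1 = 0.489603
P(M+4) = 0.4279^2 = 0.183098
The M+2 peak is largest (0.489603); scaling to 100 gives 66.8 : 100.0 : 37.4.

66.8 : 100.0 : 37.4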